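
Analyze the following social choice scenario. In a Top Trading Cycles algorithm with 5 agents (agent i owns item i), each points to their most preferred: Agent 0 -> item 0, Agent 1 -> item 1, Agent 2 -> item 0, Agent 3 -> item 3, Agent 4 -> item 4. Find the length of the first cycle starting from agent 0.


Step 1: Trace the pointer graph from agent 0: 0 -> 0
Step 2: A cycle is detected when we revisit agent 0
Step 3: The cycle is: 0 -> 0
Step 4: Cycle length = 1

1


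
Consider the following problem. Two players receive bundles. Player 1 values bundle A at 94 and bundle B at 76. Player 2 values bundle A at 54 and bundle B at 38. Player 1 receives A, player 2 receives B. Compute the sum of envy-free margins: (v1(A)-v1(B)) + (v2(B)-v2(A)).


Step 1: Player 1's margin = v1(A) - v1(B) = 94 - 76 = 18
Step 2: Player 2's margin = v2(B) - v2(A) = 38 - 54 = -16
Step 3: Total margin = 18 + -16 = 2

2


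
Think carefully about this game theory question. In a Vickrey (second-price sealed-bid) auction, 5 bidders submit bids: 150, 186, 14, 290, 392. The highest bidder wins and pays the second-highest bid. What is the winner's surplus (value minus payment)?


Step 1: Sort bids in descending order: 392, 290, 186, 150, 14
Step 2: The winning bid is the highest: 392
Step 3: The payment equals the second-highest bid: 290
Step 4: Surplus = winner's bid - payment = 392 - 290 = 102

102


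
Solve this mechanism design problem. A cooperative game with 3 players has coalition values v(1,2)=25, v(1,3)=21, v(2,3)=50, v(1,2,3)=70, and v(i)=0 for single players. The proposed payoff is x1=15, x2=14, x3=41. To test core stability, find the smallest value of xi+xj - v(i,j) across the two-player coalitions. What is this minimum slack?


Step 1: Slack for coalition (1,2): x1+x2 - v12 = 29 - 25 = 4
Step 2: Slack for coalition (1,3): x1+x3 - v13 = 56 - 21 = 35
Step 3: Slack for coalition (2,3): x2+x3 - v23 = 55 - 50 = 5
Step 4: Minimum slack = min(4, 35, 5) = 4, attained by (1,2); no pair can gain by deviating, so the allocation is in the core

4


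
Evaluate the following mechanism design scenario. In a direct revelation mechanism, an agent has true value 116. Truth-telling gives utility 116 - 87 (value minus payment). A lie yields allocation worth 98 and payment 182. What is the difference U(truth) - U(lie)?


Step 1: U(truth) = value - payment = 116 - 87 = 29
Step 2: U(lie) = allocation - payment = 98 - 182 = -84
Step 3: IC gap = 29 - (-84) = 113

113


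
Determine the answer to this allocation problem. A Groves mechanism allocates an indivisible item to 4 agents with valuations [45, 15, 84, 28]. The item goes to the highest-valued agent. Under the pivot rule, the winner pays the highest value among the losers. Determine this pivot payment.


Step 1: The efficient winner is agent 2 with value 84
Step 2: Other agents' values: [45, 15, 28]
Step 3: Pivot payment = max(others) = 45
Step 4: The winner pays 45

45


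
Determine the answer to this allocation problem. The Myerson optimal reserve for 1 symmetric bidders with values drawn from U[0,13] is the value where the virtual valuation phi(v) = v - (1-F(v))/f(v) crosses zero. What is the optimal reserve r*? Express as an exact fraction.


Step 1: For U[0,13], F(v) = v/13 and f(v) = 1/13
Step 2: phi(v) = v - (1 - v/13)/(1/13) = v - (13 - v) = 2v - 13
Step 3: Set phi(r*) = 0: 2r* - 13 = 0
Step 4: r* = 13/2 (the number of bidders n = 1 does not enter)

13/2


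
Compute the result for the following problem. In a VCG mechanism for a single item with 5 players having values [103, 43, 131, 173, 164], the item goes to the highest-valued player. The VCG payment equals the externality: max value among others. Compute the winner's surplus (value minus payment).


Step 1: The winner is the agent with the highest value: agent 3 with value 173
Step 2: Values of other agents: [103, 43, 131, 164]
Step 3: VCG payment = max of others' values = 164
Step 4: Surplus = 173 - 164 = 9

9


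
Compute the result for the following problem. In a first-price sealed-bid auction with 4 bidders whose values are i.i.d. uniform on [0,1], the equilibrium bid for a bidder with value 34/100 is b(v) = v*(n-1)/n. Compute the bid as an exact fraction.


Step 1: The symmetric BNE bidding function is b(v) = v * (n-1) / n
Step 2: Substitute v = 17/50 and n = 4
Step 3: b = 17/50 * 3/4
Step 4: b = 51/200

51/200


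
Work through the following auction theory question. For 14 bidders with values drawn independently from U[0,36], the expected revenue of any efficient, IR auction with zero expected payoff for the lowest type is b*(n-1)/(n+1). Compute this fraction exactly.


Step 1: By Revenue Equivalence, expected revenue = b*(n-1)/(n+1)
Step 2: Substituting n = 14, b = 36
Step 3: Revenue = 36*(14-1)/(14+1) = 36*13/15
Step 4: Revenue = 468/15 = 156/5

156/5


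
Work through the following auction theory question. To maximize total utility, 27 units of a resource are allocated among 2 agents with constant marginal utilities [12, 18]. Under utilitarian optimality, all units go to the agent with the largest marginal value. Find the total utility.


Step 1: The marginal utilities are [12, 18]
Step 2: The highest marginal utility is 18
Step 3: All 27 units go to that agent
Step 4: Total utility = 18 * 27 = 486

486


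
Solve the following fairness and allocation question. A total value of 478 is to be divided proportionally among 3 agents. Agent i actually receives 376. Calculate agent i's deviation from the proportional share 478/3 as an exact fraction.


Step 1: Proportional share = 478/3
Step 2: Agent's actual allocation = 376
Step 3: Excess = 376 - 478/3 = 650/3

650/3


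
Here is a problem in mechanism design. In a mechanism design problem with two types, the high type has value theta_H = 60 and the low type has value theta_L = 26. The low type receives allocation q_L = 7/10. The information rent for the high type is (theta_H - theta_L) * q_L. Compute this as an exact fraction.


Step 1: theta_H - theta_L = 60 - 26 = 34
Step 2: Information rent = (theta_H - theta_L) * q_L
Step 3: = 34 * 7/10
Step 4: = 119/5

119/5


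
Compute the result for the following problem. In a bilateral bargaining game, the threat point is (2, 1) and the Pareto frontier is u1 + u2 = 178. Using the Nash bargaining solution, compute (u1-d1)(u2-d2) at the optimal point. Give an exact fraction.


Step 1: The Nash solution splits surplus symmetrically above the disagreement point
Step 2: u1 = (total + d1 - d2)/2 = (178 + 2 - 1)/2 = 179/2
Step 3: u2 = (total - d1 + d2)/2 = (178 - 2 + 1)/2 = 177/2
Step 4: Nash product = (179/2 - 2) * (177/2 - 1)
Step 5: = 175/2 * 175/2 = 30625/4

30625/4


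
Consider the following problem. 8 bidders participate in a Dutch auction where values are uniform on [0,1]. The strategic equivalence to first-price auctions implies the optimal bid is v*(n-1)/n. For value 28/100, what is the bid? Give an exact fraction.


Step 1: Dutch auctions are strategically equivalent to first-price auctions
Step 2: The equilibrium bid is b(v) = v*(n-1)/n
Step 3: b = 7/25 * 7/8
Step 4: b = 49/200

49/200


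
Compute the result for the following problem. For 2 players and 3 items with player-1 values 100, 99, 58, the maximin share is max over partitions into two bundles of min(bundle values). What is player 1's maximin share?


Step 1: Item values = 100, 99, 58
Step 2: Enumerate all 2-bundle partitions and take the smaller bundle:
  Partition 1: {100} vs {99,58} -> bundles 100, 157; min = 100
  Partition 2: {99} vs {100,58} -> bundles 99, 158; min = 99
  Partition 3: {58} vs {100,99} -> bundles 58, 199; min = 58
Step 3: MMS = max(100, 99, 58) = 100

100


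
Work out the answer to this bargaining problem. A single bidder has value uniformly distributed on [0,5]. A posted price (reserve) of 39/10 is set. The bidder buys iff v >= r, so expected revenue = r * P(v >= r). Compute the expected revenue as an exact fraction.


Step 1: Posted price r = 39/10, value support [0,5]
Step 2: P(v >= r) = (5 - 39/10)/5 = 11/50
Step 3: Expected revenue = r * P(v >= r) = 39/10 * 11/50
Step 4: Revenue = 429/500

429/500


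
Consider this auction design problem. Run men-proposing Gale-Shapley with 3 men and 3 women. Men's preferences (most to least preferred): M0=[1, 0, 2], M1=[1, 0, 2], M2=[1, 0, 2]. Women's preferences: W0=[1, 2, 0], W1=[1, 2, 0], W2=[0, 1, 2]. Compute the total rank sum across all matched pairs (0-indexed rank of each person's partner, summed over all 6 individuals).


Step 1: Run Gale-Shapley (men propose, women hold best offer):
  M0 proposes to W1; she accepts
  M1 proposes to W1; she switches from M0
  M2 proposes to W1; rejected
  M2 proposes to W0; she accepts
  M0 proposes to W0; rejected
  M0 proposes to W2; she accepts
Step 2: Final matching: W0-M2, W1-M1, W2-M0
Step 3: 0-indexed ranks (man's rank of his match, then woman's): 1 + 1 + 0 + 0 + 2 + 0
Step 4: Total rank sum = 4

4


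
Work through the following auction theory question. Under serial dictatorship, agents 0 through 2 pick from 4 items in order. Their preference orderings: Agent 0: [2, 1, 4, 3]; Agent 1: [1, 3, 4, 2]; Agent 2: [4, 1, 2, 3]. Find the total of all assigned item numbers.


Step 1: Agent 0 picks item 2
Step 2: Agent 1 picks item 1
Step 3: Agent 2 picks item 4
Step 4: Sum = 2 + 1 + 4 = 7

7


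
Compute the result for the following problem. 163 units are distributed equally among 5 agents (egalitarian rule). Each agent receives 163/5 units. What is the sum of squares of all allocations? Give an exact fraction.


Step 1: Each agent's share = 163/5
Step 2: Square of each share = (163/5)^2 = 26569/25
Step 3: Sum of squares = 5 * 26569/25 = 26569/5

26569/5


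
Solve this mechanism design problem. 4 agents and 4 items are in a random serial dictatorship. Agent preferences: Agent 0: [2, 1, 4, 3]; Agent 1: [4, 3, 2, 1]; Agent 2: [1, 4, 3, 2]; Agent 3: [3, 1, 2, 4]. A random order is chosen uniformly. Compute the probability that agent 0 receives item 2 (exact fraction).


Step 1: Agent 0 wants item 2
Step 2: There are 24 possible orderings of agents
Step 3: In 24 orderings, agent 0 gets item 2
Step 4: Probability = 24/24 = 1

1


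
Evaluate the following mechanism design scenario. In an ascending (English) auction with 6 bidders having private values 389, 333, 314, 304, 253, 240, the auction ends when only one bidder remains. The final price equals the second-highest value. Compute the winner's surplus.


Step 1: Identify the highest value: 389
Step 2: Identify the second-highest value: 333
Step 3: The final price = second-highest value = 333
Step 4: Surplus = 389 - 333 = 56

56


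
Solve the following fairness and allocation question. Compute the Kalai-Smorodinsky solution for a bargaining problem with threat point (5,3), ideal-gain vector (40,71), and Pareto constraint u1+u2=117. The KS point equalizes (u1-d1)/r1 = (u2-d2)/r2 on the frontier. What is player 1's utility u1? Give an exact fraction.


Step 1: At the KS point, (u1-d1)/r1 = (u2-d2)/r2 = t and u1+u2 = 117
Step 2: u1 = d1 + r1*t and u2 = d2 + r2*t, so (d1 + r1*t) + (d2 + r2*t) = 117
Step 3: t = (117 - 5 - 3)/(40 + 71) = 109/111
Step 4: u1 = d1 + r1*t = 5 + 40 * 109/111 = 4915/111
Step 5: (Check: u2 = d2 + r2*t = 8072/111; u1+u2 = 4915/111 + 8072/111 = 117, on the frontier.)

4915/111


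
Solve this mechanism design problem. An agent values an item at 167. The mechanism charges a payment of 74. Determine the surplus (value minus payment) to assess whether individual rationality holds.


Step 1: Surplus = value - payment = 167 - 74 = 93
Step 2: IR is satisfied (surplus >= 0)

93


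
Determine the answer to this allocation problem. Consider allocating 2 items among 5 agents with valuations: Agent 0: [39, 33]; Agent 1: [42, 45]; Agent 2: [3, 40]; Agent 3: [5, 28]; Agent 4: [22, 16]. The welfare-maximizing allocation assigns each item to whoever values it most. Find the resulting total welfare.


Step 1: For each item, find the maximum value among all agents.
Step 2: Item 0 -> Agent 1 (value 42)
Step 3: Item 1 -> Agent 1 (value 45)
Step 4: Total welfare = 42 + 45 = 87

87


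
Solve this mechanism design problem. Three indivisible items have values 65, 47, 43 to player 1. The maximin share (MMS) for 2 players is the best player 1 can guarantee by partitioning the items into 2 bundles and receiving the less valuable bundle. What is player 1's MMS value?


Step 1: Item values = 65, 47, 43
Step 2: Enumerate all 2-bundle partitions and take the smaller bundle:
  Partition 1: {65} vs {47,43} -> bundles 65, 90; min = 65
  Partition 2: {47} vs {65,43} -> bundles 47, 108; min = 47
  Partition 3: {43} vs {65,47} -> bundles 43, 112; min = 43
Step 3: MMS = max(65, 47, 43) = 65

65


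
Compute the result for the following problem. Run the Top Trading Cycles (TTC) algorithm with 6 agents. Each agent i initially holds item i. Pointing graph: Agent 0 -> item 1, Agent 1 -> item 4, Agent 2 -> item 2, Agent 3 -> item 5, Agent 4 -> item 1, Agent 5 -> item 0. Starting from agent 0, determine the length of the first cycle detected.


Step 1: Trace the pointer graph from agent 0: 0 -> 1 -> 4 -> 1
Step 2: A cycle is detected when we revisit agent 1
Step 3: The cycle is: 1 -> 4 -> 1
Step 4: Cycle length = 2

2


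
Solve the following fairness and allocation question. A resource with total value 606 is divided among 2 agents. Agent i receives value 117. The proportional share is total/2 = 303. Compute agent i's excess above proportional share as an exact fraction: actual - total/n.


Step 1: Proportional share = 606/2 = 303
Step 2: Agent's actual allocation = 117
Step 3: Excess = 117 - 303 = -186

-186


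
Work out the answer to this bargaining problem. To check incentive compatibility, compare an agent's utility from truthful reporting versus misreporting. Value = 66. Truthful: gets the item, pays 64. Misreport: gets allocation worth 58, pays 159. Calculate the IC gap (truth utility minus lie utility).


Step 1: U(truth) = value - payment = 66 - 64 = 2
Step 2: U(lie) = allocation - payment = 58 - 159 = -101
Step 3: IC gap = 2 - (-101) = 103

103


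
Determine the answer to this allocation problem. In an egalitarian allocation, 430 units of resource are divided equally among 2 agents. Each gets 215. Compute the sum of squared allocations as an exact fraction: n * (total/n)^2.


Step 1: Each agent's share = 430/2 = 215
Step 2: Square of each share = (215)^2 = 46225
Step 3: Sum of squares = 2 * 46225 = 92450

92450


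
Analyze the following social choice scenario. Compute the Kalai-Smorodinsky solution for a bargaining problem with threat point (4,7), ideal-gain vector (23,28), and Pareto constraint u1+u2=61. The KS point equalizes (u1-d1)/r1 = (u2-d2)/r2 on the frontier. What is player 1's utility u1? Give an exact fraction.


Step 1: At the KS point, (u1-d1)/r1 = (u2-d2)/r2 = t and u1+u2 = 61
Step 2: u1 = d1 + r1*t and u2 = d2 + r2*t, so (d1 + r1*t) + (d2 + r2*t) = 61
Step 3: t = (61 - 4 - 7)/(23 + 28) = 50/51
Step 4: u1 = d1 + r1*t = 4 + 23 * 50/51 = 1354/51
Step 5: (Check: u2 = d2 + r2*t = 1757/51; u1+u2 = 1354/51 + 1757/51 = 61, on the frontier.)

1354/51


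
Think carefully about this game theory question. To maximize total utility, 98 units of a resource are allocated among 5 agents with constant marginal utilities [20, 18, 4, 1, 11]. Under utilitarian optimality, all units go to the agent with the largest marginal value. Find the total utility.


Step 1: The marginal utilities are [20, 18, 4, 1, 11]
Step 2: The highest marginal utility is 20
Step 3: All 98 units go to that agent
Step 4: Total utility = 20 * 98 = 1960

1960


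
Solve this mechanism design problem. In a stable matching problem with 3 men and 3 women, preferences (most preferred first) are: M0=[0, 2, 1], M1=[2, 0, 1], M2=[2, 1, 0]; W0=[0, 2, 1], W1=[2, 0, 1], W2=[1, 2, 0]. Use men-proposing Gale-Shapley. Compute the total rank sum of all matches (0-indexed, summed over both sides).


Step 1: Run Gale-Shapley (men propose, women hold best offer):
  M0 proposes to W0; she accepts
  M1 proposes to W2; she accepts
  M2 proposes to W2; rejected
  M2 proposes to W1; she accepts
Step 2: Final matching: W0-M0, W1-M2, W2-M1
Step 3: 0-indexed ranks (man's rank of his match, then woman's): 0 + 0 + 1 + 0 + 0 + 0
Step 4: Total rank sum = 1

1


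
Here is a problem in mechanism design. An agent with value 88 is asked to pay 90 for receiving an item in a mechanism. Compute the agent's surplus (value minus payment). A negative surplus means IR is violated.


Step 1: Surplus = value - payment = 88 - 90 = -2
Step 2: IR is violated (surplus < 0)

-2


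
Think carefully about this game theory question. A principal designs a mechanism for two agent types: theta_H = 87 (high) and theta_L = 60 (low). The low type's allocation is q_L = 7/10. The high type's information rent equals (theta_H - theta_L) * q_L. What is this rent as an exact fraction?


Step 1: theta_H - theta_L = 87 - 60 = 27
Step 2: Information rent = (theta_H - theta_L) * q_L
Step 3: = 27 * 7/10
Step 4: = 189/10

189/10


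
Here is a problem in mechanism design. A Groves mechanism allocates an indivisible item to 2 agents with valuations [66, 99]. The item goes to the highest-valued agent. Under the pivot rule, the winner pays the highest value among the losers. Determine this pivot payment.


Step 1: The efficient winner is agent 1 with value 99
Step 2: Other agents' values: [66]
Step 3: Pivot payment = max(others) = 66
Step 4: The winner pays 66

66


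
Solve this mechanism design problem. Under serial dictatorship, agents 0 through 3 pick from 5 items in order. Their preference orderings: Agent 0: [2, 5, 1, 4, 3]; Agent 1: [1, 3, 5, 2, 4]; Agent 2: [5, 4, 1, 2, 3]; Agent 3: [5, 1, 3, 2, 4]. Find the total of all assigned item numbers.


Step 1: Agent 0 picks item 2
Step 2: Agent 1 picks item 1
Step 3: Agent 2 picks item 5
Step 4: Agent 3 picks item 3
Step 5: Sum = 2 + 1 + 5 + 3 = 11

11


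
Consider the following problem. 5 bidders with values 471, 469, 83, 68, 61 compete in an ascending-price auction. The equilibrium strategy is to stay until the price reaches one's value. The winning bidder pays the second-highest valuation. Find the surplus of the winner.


Step 1: Identify the highest value: 471
Step 2: Identify the second-highest value: 469
Step 3: The final price = second-highest value = 469
Step 4: Surplus = 471 - 469 = 2

2


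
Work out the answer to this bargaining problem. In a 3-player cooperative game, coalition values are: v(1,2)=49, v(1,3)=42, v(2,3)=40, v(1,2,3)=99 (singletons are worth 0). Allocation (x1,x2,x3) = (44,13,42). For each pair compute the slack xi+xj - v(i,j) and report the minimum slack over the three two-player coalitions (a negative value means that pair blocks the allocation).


Step 1: Slack for coalition (1,2): x1+x2 - v12 = 57 - 49 = 8
Step 2: Slack for coalition (1,3): x1+x3 - v13 = 86 - 42 = 44
Step 3: Slack for coalition (2,3): x2+x3 - v23 = 55 - 40 = 15
Step 4: Minimum slack = min(8, 44, 15) = 8, attained by (1,2); no pair can gain by deviating, so the allocation is in the core

8


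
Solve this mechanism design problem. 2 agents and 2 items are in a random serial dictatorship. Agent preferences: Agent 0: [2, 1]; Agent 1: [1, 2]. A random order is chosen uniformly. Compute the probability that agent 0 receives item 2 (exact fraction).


Step 1: Agent 0 wants item 2
Step 2: There are 2 possible orderings of agents
Step 3: In 2 orderings, agent 0 gets item 2
Step 4: Probability = 2/2 = 1

1


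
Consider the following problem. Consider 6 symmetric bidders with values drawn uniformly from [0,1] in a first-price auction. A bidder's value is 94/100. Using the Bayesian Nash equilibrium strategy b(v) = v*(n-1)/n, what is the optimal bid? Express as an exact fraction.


Step 1: The symmetric BNE bidding function is b(v) = v * (n-1) / n
Step 2: Substitute v = 47/50 and n = 6
Step 3: b = 47/50 * 5/6
Step 4: b = 47/60

47/60


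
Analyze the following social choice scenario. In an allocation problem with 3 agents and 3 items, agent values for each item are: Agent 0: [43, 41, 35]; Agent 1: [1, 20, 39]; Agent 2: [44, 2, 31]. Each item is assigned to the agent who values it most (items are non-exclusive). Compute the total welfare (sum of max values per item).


Step 1: For each item, find the maximum value among all agents.
Step 2: Item 0 -> Agent 2 (value 44)
Step 3: Item 1 -> Agent 0 (value 41)
Step 4: Item 2 -> Agent 1 (value 39)
Step 5: Total welfare = 44 + 41 + 39 = 124

124


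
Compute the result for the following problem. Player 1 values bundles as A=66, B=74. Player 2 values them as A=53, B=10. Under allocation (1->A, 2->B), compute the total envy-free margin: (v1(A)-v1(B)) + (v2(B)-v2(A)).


Step 1: Player 1's margin = v1(A) - v1(B) = 66 - 74 = -8
Step 2: Player 2's margin = v2(B) - v2(A) = 10 - 53 = -43
Step 3: Total margin = -8 + -43 = -51

-51


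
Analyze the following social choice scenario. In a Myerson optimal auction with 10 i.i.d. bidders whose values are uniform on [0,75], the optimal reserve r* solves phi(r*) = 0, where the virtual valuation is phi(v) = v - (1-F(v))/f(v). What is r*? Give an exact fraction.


Step 1: For U[0,75], F(v) = v/75 and f(v) = 1/75
Step 2: phi(v) = v - (1 - v/75)/(1/75) = v - (75 - v) = 2v - 75
Step 3: Set phi(r*) = 0: 2r* - 75 = 0
Step 4: r* = 75/2 (the number of bidders n = 10 does not enter)

75/2


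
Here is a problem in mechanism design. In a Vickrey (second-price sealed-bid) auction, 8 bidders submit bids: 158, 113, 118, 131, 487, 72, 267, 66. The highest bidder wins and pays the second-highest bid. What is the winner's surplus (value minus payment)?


Step 1: Sort bids in descending order: 487, 267, 158, 131, 118, 113, 72, 66
Step 2: The winning bid is the highest: 487
Step 3: The payment equals the second-highest bid: 267
Step 4: Surplus = winner's bid - payment = 487 - 267 = 220

220


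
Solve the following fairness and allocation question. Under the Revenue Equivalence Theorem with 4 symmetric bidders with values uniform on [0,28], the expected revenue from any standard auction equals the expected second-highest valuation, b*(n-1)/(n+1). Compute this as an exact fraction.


Step 1: By Revenue Equivalence, expected revenue = b*(n-1)/(n+1)
Step 2: Substituting n = 4, b = 28
Step 3: Revenue = 28*(4-1)/(4+1) = 28*3/5
Step 4: Revenue = 84/5

84/5


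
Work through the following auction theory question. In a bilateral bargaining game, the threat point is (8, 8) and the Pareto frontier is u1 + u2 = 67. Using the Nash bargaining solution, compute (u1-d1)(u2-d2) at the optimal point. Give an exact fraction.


Step 1: The Nash solution splits surplus symmetrically above the disagreement point
Step 2: u1 = (total + d1 - d2)/2 = (67 + 8 - 8)/2 = 67/2
Step 3: u2 = (total - d1 + d2)/2 = (67 - 8 + 8)/2 = 67/2
Step 4: Nash product = (67/2 - 8) * (67/2 - 8)
Step 5: = 51/2 * 51/2 = 2601/4

2601/4


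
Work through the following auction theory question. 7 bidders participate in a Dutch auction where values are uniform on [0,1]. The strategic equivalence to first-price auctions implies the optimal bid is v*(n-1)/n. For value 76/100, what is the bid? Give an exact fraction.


Step 1: Dutch auctions are strategically equivalent to first-price auctions
Step 2: The equilibrium bid is b(v) = v*(n-1)/n
Step 3: b = 19/25 * 6/7
Step 4: b = 114/175

114/175


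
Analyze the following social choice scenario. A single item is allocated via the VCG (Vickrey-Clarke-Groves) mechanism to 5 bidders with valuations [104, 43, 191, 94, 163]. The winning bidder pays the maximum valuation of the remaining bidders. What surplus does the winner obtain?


Step 1: The winner is the agent with the highest value: agent 2 with value 191
Step 2: Values of other agents: [104, 43, 94, 163]
Step 3: VCG payment = max of others' values = 163
Step 4: Surplus = 191 - 163 = 28

28


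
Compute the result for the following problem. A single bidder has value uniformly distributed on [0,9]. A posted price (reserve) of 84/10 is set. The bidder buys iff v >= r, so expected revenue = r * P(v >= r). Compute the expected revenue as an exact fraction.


Step 1: Posted price r = 42/5, value support [0,9]
Step 2: P(v >= r) = (9 - 42/5)/9 = 1/15
Step 3: Expected revenue = r * P(v >= r) = 42/5 * 1/15
Step 4: Revenue = 14/25

14/25


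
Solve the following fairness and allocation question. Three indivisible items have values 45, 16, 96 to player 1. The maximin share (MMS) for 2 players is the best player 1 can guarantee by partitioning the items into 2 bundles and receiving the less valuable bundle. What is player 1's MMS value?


Step 1: Item values = 45, 16, 96
Step 2: Enumerate all 2-bundle partitions and take the smaller bundle:
  Partition 1: {45} vs {16,96} -> bundles 45, 112; min = 45
  Partition 2: {16} vs {45,96} -> bundles 16, 141; min = 16
  Partition 3: {96} vs {45,16} -> bundles 96, 61; min = 61
Step 3: MMS = max(45, 16, 61) = 61

61


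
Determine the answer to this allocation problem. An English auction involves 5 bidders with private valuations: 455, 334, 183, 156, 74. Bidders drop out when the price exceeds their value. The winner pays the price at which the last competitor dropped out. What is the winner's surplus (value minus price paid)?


Step 1: Identify the highest value: 455
Step 2: Identify the second-highest value: 334
Step 3: The final price = second-highest value = 334
Step 4: Surplus = 455 - 334 = 121

121


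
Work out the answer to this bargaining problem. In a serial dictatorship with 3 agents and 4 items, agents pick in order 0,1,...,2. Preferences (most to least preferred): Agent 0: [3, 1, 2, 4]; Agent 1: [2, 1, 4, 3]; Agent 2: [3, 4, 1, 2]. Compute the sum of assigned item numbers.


Step 1: Agent 0 picks item 3
Step 2: Agent 1 picks item 2
Step 3: Agent 2 picks item 4
Step 4: Sum = 3 + 2 + 4 = 9

9


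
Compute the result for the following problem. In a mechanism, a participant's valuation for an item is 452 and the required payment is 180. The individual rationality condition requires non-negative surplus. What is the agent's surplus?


Step 1: Surplus = value - payment = 452 - 180 = 272
Step 2: IR is satisfied (surplus >= 0)

272


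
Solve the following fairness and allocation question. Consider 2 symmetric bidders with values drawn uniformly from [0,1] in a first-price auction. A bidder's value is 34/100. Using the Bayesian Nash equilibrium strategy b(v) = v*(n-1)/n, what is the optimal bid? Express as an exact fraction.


Step 1: The symmetric BNE bidding function is b(v) = v * (n-1) / n
Step 2: Substitute v = 17/50 and n = 2
Step 3: b = 17/50 * 1/2
Step 4: b = 17/100

17/100


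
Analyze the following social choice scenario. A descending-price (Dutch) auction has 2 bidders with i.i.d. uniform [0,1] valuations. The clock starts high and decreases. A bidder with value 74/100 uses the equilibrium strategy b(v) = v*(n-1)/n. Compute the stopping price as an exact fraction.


Step 1: Dutch auctions are strategically equivalent to first-price auctions
Step 2: The equilibrium bid is b(v) = v*(n-1)/n
Step 3: b = 37/50 * 1/2
Step 4: b = 37/100

37/100


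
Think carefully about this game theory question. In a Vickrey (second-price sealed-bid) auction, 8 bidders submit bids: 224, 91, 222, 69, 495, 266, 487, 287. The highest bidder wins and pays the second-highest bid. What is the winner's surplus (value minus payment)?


Step 1: Sort bids in descending order: 495, 487, 287, 266, 224, 222, 91, 69
Step 2: The winning bid is the highest: 495
Step 3: The payment equals the second-highest bid: 487
Step 4: Surplus = winner's bid - payment = 495 - 487 = 8

8


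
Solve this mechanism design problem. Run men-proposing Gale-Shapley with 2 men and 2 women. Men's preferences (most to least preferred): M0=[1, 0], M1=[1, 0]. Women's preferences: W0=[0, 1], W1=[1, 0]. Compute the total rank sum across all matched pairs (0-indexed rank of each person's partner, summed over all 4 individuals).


Step 1: Run Gale-Shapley (men propose, women hold best offer):
  M0 proposes to W1; she accepts
  M1 proposes to W1; she switches from M0
  M0 proposes to W0; she accepts
Step 2: Final matching: W0-M0, W1-M1
Step 3: 0-indexed ranks (man's rank of his match, then woman's): 1 + 0 + 0 + 0
Step 4: Total rank sum = 1

1


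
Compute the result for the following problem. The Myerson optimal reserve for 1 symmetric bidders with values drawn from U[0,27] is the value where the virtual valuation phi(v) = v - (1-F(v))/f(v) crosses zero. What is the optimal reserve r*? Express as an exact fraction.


Step 1: For U[0,27], F(v) = v/27 and f(v) = 1/27
Step 2: phi(v) = v - (1 - v/27)/(1/27) = v - (27 - v) = 2v - 27
Step 3: Set phi(r*) = 0: 2r* - 27 = 0
Step 4: r* = 27/2 (the number of bidders n = 1 does not enter)

27/2


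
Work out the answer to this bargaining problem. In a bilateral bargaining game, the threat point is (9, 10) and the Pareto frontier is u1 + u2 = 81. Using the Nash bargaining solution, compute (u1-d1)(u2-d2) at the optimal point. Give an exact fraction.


Step 1: The Nash solution splits surplus symmetrically above the disagreement point
Step 2: u1 = (total + d1 - d2)/2 = (81 + 9 - 10)/2 = 40
Step 3: u2 = (total - d1 + d2)/2 = (81 - 9 + 10)/2 = 41
Step 4: Nash product = (40 - 9) * (41 - 10)
Step 5: = 31 * 31 = 961

961


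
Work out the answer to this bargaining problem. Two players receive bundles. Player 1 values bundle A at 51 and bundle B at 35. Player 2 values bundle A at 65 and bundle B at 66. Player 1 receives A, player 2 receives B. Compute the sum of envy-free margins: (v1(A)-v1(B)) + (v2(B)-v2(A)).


Step 1: Player 1's margin = v1(A) - v1(B) = 51 - 35 = 16
Step 2: Player 2's margin = v2(B) - v2(A) = 66 - 65 = 1
Step 3: Total margin = 16 + 1 = 17

17


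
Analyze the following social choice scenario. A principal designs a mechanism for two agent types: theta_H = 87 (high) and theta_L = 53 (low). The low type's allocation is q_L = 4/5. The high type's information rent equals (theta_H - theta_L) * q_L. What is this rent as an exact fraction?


Step 1: theta_H - theta_L = 87 - 53 = 34
Step 2: Information rent = (theta_H - theta_L) * q_L
Step 3: = 34 * 4/5
Step 4: = 136/5

136/5


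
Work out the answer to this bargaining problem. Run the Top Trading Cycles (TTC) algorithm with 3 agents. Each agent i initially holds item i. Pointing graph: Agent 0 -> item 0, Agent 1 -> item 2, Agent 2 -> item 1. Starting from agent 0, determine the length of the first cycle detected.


Step 1: Trace the pointer graph from agent 0: 0 -> 0
Step 2: A cycle is detected when we revisit agent 0
Step 3: The cycle is: 0 -> 0
Step 4: Cycle length = 1

1


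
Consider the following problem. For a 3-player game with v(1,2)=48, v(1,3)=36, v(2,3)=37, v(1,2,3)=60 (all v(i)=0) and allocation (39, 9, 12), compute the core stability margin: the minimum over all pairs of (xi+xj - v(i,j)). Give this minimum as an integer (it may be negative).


Step 1: Slack for coalition (1,2): x1+x2 - v12 = 48 - 48 = 0
Step 2: Slack for coalition (1,3): x1+x3 - v13 = 51 - 36 = 15
Step 3: Slack for coalition (2,3): x2+x3 - v23 = 21 - 37 = -16
Step 4: Minimum slack = min(0, 15, -16) = -16, attained by (2,3); coalition (2,3) can block (slack < 0), so the allocation is not in the core

-16


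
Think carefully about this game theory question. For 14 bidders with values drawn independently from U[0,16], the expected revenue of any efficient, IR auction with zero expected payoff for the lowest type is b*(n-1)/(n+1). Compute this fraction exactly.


Step 1: By Revenue Equivalence, expected revenue = b*(n-1)/(n+1)
Step 2: Substituting n = 14, b = 16
Step 3: Revenue = 16*(14-1)/(14+1) = 16*13/15
Step 4: Revenue = 208/15

208/15


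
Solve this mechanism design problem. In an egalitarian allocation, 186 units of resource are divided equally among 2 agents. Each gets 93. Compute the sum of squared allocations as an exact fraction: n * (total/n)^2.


Step 1: Each agent's share = 186/2 = 93
Step 2: Square of each share = (93)^2 = 8649
Step 3: Sum of squares = 2 * 8649 = 17298

17298


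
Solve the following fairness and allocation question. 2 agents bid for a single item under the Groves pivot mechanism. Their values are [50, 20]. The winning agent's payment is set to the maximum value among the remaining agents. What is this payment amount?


Step 1: The efficient winner is agent 0 with value 50
Step 2: Other agents' values: [20]
Step 3: Pivot payment = max(others) = 20
Step 4: The winner pays 20

20


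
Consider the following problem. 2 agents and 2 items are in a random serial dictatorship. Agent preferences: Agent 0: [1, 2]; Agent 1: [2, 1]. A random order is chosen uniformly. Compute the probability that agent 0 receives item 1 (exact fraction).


Step 1: Agent 0 wants item 1
Step 2: There are 2 possible orderings of agents
Step 3: In 2 orderings, agent 0 gets item 1
Step 4: Probability = 2/2 = 1

1


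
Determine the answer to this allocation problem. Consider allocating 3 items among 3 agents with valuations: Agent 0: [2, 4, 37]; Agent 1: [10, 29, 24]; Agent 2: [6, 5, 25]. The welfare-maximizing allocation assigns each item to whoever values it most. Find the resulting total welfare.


Step 1: For each item, find the maximum value among all agents.
Step 2: Item 0 -> Agent 1 (value 10)
Step 3: Item 1 -> Agent 1 (value 29)
Step 4: Item 2 -> Agent 0 (value 37)
Step 5: Total welfare = 10 + 29 + 37 = 76

76


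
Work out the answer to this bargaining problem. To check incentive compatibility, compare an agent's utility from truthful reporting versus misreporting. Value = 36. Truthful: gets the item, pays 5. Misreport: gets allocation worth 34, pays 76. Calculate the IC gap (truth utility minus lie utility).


Step 1: U(truth) = value - payment = 36 - 5 = 31
Step 2: U(lie) = allocation - payment = 34 - 76 = -42
Step 3: IC gap = 31 - (-42) = 73

73


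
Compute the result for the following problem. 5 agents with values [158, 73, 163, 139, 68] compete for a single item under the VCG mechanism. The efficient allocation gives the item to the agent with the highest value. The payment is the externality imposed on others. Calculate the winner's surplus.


Step 1: The winner is the agent with the highest value: agent 2 with value 163
Step 2: Values of other agents: [158, 73, 139, 68]
Step 3: VCG payment = max of others' values = 158
Step 4: Surplus = 163 - 158 = 5

5


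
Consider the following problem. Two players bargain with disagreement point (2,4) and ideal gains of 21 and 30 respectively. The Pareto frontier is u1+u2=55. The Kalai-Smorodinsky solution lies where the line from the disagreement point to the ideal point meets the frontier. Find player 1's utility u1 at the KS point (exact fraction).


Step 1: At the KS point, (u1-d1)/r1 = (u2-d2)/r2 = t and u1+u2 = 55
Step 2: u1 = d1 + r1*t and u2 = d2 + r2*t, so (d1 + r1*t) + (d2 + r2*t) = 55
Step 3: t = (55 - 2 - 4)/(21 + 30) = 49/51
Step 4: u1 = d1 + r1*t = 2 + 21 * 49/51 = 377/17
Step 5: (Check: u2 = d2 + r2*t = 558/17; u1+u2 = 377/17 + 558/17 = 55, on the frontier.)

377/17


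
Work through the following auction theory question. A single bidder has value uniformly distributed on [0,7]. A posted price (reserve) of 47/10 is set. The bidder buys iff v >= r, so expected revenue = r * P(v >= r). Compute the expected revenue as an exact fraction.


Step 1: Posted price r = 47/10, value support [0,7]
Step 2: P(v >= r) = (7 - 47/10)/7 = 23/70
Step 3: Expected revenue = r * P(v >= r) = 47/10 * 23/70
Step 4: Revenue = 1081/700

1081/700


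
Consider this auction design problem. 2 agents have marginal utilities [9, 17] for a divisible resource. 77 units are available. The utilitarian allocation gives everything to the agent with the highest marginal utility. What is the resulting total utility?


Step 1: The marginal utilities are [9, 17]
Step 2: The highest marginal utility is 17
Step 3: All 77 units go to that agent
Step 4: Total utility = 17 * 77 = 1309

1309


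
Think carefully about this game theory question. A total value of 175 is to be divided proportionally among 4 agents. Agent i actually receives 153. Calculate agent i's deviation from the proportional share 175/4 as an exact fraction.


Step 1: Proportional share = 175/4
Step 2: Agent's actual allocation = 153
Step 3: Excess = 153 - 175/4 = 437/4

437/4


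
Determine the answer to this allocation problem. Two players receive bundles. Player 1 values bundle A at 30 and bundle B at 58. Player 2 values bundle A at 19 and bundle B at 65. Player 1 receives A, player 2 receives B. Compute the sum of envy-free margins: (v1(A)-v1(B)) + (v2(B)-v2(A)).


Step 1: Player 1's margin = v1(A) - v1(B) = 30 - 58 = -28
Step 2: Player 2's margin = v2(B) - v2(A) = 65 - 19 = 46
Step 3: Total margin = -28 + 46 = 18

18


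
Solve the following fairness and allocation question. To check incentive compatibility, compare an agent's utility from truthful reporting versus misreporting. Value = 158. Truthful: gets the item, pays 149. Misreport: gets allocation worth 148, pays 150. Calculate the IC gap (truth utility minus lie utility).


Step 1: U(truth) = value - payment = 158 - 149 = 9
Step 2: U(lie) = allocation - payment = 148 - 150 = -2
Step 3: IC gap = 9 - (-2) = 11

11


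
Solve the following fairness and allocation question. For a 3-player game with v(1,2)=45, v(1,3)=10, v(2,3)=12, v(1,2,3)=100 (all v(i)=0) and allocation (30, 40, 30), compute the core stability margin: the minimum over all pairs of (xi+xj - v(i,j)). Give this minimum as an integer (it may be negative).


Step 1: Slack for coalition (1,2): x1+x2 - v12 = 70 - 45 = 25
Step 2: Slack for coalition (1,3): x1+x3 - v13 = 60 - 10 = 50
Step 3: Slack for coalition (2,3): x2+x3 - v23 = 70 - 12 = 58
Step 4: Minimum slack = min(25, 50, 58) = 25, attained by (1,2); no pair can gain by deviating, so the allocation is in the core

25


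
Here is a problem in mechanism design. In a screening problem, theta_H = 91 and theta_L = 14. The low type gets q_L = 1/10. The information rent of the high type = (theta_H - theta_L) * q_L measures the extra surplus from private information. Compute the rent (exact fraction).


Step 1: theta_H - theta_L = 91 - 14 = 77
Step 2: Information rent = (theta_H - theta_L) * q_L
Step 3: = 77 * 1/10
Step 4: = 77/10

77/10


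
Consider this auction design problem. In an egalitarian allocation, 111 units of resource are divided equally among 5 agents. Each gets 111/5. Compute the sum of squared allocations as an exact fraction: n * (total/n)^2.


Step 1: Each agent's share = 111/5
Step 2: Square of each share = (111/5)^2 = 12321/25
Step 3: Sum of squares = 5 * 12321/25 = 12321/5

12321/5


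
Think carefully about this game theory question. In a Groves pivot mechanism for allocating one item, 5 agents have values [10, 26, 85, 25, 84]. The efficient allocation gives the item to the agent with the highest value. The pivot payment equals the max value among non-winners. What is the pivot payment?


Step 1: The efficient winner is agent 2 with value 85
Step 2: Other agents' values: [10, 26, 25, 84]
Step 3: Pivot payment = max(others) = 84
Step 4: The winner pays 84

84


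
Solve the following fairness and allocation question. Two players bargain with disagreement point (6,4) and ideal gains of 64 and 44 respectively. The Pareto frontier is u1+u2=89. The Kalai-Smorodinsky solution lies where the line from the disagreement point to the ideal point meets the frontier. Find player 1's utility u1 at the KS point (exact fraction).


Step 1: At the KS point, (u1-d1)/r1 = (u2-d2)/r2 = t and u1+u2 = 89
Step 2: u1 = d1 + r1*t and u2 = d2 + r2*t, so (d1 + r1*t) + (d2 + r2*t) = 89
Step 3: t = (89 - 6 - 4)/(64 + 44) = 79/108
Step 4: u1 = d1 + r1*t = 6 + 64 * 79/108 = 1426/27
Step 5: (Check: u2 = d2 + r2*t = 977/27; u1+u2 = 1426/27 + 977/27 = 89, on the frontier.)

1426/27


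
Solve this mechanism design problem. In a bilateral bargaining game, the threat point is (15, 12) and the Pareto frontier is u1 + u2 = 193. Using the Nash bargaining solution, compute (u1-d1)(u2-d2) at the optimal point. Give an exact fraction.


Step 1: The Nash solution splits surplus symmetrically above the disagreement point
Step 2: u1 = (total + d1 - d2)/2 = (193 + 15 - 12)/2 = 98
Step 3: u2 = (total - d1 + d2)/2 = (193 - 15 + 12)/2 = 95
Step 4: Nash product = (98 - 15) * (95 - 12)
Step 5: = 83 * 83 = 6889

6889
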